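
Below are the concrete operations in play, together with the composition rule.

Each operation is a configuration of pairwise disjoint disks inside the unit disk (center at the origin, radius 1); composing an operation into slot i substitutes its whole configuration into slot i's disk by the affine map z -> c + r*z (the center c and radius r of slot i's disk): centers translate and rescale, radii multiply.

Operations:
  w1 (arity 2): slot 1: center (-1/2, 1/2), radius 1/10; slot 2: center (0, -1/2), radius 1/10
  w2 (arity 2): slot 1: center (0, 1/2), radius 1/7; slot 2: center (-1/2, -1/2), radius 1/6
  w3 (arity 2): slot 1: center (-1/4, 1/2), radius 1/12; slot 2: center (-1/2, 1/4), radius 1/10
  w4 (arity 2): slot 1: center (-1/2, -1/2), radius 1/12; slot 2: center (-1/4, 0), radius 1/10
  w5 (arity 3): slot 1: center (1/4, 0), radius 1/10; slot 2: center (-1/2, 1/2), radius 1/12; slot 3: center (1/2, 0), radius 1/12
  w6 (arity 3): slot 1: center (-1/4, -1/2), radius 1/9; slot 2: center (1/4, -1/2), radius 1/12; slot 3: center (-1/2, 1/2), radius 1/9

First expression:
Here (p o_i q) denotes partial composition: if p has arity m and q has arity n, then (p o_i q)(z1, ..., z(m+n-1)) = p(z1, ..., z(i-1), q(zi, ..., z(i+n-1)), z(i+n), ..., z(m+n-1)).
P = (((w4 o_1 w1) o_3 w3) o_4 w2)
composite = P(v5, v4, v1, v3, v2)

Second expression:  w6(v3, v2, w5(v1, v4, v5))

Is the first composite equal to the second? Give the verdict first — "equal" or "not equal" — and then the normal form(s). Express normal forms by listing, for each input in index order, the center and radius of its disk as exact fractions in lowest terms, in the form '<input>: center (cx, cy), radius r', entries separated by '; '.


not equal: they reduce to v1: center (-11/40, 1/20), radius 1/120; v2: center (-61/200, 1/50), radius 1/600; v3: center (-3/10, 3/100), radius 1/700; v4: center (-1/2, -13/24), radius 1/120; v5: center (-13/24, -11/24), radius 1/120 and v1: center (-17/36, 1/2), radius 1/90; v2: center (1/4, -1/2), radius 1/12; v3: center (-1/4, -1/2), radius 1/9; v4: center (-5/9, 5/9), radius 1/108; v5: center (-4/9, 1/2), radius 1/108

Reducing the first expression gives v1: center (-11/40, 1/20), radius 1/120; v2: center (-61/200, 1/50), radius 1/600; v3: center (-3/10, 3/100), radius 1/700; v4: center (-1/2, -13/24), radius 1/120; v5: center (-13/24, -11/24), radius 1/120
Reducing the second expression gives v1: center (-17/36, 1/2), radius 1/90; v2: center (1/4, -1/2), radius 1/12; v3: center (-1/4, -1/2), radius 1/9; v4: center (-5/9, 5/9), radius 1/108; v5: center (-4/9, 1/2), radius 1/108
The normal forms differ: not equal.


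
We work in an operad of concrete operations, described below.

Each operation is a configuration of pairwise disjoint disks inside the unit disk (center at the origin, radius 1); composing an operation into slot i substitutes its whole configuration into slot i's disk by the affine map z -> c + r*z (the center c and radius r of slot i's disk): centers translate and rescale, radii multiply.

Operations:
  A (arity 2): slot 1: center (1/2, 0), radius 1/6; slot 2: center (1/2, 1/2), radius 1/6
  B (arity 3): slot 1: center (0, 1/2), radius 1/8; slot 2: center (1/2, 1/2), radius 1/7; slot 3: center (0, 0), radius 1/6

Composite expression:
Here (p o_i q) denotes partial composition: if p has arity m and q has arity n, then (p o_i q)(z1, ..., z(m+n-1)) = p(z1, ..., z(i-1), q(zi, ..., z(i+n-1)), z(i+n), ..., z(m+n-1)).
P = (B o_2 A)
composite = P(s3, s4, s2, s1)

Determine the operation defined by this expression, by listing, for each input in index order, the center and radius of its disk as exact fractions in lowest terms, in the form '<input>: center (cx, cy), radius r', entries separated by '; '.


s1: center (0, 0), radius 1/6; s2: center (4/7, 4/7), radius 1/42; s3: center (0, 1/2), radius 1/8; s4: center (4/7, 1/2), radius 1/42


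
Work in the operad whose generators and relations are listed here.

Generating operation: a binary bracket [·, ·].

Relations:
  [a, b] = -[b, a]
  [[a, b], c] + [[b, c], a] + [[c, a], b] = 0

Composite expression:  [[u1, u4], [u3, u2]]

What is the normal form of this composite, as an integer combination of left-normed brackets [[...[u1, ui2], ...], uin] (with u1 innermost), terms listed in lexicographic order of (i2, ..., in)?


Antisymmetry and Jacobi reduce to u1-anchored left-normed brackets.
Composite bracket: [[u1, u4], [u3, u2]]
Expanding via [a, b] = ab - ba: 8 signed words (2^3 = 8).
Keep just the words that open with u1:
  u1u4u2u3 appears with sign -1, giving the term -[[[u1, u4], u2], u3]
  u1u4u3u2 appears with sign +1, giving the term +[[[u1, u4], u3], u2]

-[[[u1, u4], u2], u3] + [[[u1, u4], u3], u2]


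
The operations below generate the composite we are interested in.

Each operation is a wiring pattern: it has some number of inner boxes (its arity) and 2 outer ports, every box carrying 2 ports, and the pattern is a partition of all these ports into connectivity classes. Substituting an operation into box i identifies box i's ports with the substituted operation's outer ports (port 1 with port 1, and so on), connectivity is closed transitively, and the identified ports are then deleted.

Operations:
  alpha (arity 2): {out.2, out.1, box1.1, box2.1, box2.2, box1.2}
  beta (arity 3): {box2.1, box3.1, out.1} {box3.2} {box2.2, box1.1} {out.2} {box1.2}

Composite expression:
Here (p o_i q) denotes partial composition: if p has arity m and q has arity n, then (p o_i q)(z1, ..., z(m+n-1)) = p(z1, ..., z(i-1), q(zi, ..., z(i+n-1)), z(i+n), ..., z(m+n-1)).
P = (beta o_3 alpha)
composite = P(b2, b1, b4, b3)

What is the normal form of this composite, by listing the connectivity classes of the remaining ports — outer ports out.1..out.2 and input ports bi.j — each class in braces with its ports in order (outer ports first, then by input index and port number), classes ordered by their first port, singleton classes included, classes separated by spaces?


{out.1, b1.1, b3.1, b3.2, b4.1, b4.2} {out.2} {b1.2, b2.1} {b2.2}

Connectivity passes through glued beta-boundaries; trace each wire chain.
composing alpha on (b4, b3), with out.j its own outer ports: {out.1, out.2, b3.1, b3.2, b4.1, b4.2}
composing beta on (b2, b1, b4, b3), with out.j its own outer ports: {out.1, b1.1, b3.1, b3.2, b4.1, b4.2} {out.2} {b1.2, b2.1} {b2.2}


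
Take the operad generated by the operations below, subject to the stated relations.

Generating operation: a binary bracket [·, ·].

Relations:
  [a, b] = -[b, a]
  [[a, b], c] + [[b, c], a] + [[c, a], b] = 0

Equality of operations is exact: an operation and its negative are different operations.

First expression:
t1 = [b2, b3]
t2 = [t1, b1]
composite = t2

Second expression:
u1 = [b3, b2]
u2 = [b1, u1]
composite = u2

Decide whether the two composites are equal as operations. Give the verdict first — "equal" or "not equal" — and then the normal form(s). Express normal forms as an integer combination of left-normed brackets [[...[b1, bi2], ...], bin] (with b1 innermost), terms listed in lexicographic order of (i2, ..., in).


equal; the common form is -[[b1, b2], b3] + [[b1, b3], b2]

The first composite normalizes to -[[b1, b2], b3] + [[b1, b3], b2]
The second composite normalizes to -[[b1, b2], b3] + [[b1, b3], b2]
One common form — equal.


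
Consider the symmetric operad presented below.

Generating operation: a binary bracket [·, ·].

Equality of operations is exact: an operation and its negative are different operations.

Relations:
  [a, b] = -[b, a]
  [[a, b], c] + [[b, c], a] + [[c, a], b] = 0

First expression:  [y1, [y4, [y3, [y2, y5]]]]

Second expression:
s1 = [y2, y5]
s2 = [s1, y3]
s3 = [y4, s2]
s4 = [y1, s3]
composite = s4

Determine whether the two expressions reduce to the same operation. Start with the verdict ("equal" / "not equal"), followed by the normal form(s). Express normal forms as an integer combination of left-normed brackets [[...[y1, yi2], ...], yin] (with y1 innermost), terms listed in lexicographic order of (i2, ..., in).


not equal; first: [[[[y1, y2], y5], y3], y4] - [[[[y1, y3], y2], y5], y4] + [[[[y1, y3], y5], y2], y4] - [[[[y1, y4], y2], y5], y3] + [[[[y1, y4], y3], y2], y5] - [[[[y1, y4], y3], y5], y2] + [[[[y1, y4], y5], y2], y3] - [[[[y1, y5], y2], y3], y4]; second: -[[[[y1, y2], y5], y3], y4] + [[[[y1, y3], y2], y5], y4] - [[[[y1, y3], y5], y2], y4] + [[[[y1, y4], y2], y5], y3] - [[[[y1, y4], y3], y2], y5] + [[[[y1, y4], y3], y5], y2] - [[[[y1, y4], y5], y2], y3] + [[[[y1, y5], y2], y3], y4]

The first expression, normalized: [[[[y1, y2], y5], y3], y4] - [[[[y1, y3], y2], y5], y4] + [[[[y1, y3], y5], y2], y4] - [[[[y1, y4], y2], y5], y3] + [[[[y1, y4], y3], y2], y5] - [[[[y1, y4], y3], y5], y2] + [[[[y1, y4], y5], y2], y3] - [[[[y1, y5], y2], y3], y4]
The second expression, normalized: -[[[[y1, y2], y5], y3], y4] + [[[[y1, y3], y2], y5], y4] - [[[[y1, y3], y5], y2], y4] + [[[[y1, y4], y2], y5], y3] - [[[[y1, y4], y3], y2], y5] + [[[[y1, y4], y3], y5], y2] - [[[[y1, y4], y5], y2], y3] + [[[[y1, y5], y2], y3], y4]
No match — not equal.


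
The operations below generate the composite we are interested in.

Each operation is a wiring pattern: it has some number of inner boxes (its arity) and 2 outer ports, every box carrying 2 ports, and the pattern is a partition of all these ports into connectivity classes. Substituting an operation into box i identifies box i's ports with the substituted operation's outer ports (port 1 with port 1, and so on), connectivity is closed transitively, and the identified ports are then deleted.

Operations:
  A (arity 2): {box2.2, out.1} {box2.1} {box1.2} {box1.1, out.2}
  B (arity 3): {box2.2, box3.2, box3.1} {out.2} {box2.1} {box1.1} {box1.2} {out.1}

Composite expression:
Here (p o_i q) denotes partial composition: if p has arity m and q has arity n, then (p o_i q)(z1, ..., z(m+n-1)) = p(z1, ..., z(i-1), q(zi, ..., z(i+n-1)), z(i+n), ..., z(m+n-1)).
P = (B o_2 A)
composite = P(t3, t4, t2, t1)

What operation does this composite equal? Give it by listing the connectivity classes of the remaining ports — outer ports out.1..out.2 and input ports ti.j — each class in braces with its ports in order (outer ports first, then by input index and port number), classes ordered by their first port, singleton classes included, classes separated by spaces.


{out.1} {out.2} {t1.1, t1.2, t4.1} {t2.1} {t2.2} {t3.1} {t3.2} {t4.2}


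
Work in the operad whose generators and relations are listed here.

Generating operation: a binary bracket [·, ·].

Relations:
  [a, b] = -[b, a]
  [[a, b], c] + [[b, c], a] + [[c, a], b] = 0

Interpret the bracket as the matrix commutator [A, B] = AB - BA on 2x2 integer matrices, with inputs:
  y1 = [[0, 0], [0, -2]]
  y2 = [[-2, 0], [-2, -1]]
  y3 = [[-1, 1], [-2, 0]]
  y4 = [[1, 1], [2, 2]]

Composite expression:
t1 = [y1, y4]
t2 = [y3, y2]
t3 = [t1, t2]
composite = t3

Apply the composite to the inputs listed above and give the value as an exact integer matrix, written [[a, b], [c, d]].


[y1, y4] = [[0, 2], [-4, 0]]
[y3, y2] = [[-2, 1], [0, 2]]
[[y1, y4], [y3, y2]] = [[4, 8], [16, -4]]

[[4, 8], [16, -4]]


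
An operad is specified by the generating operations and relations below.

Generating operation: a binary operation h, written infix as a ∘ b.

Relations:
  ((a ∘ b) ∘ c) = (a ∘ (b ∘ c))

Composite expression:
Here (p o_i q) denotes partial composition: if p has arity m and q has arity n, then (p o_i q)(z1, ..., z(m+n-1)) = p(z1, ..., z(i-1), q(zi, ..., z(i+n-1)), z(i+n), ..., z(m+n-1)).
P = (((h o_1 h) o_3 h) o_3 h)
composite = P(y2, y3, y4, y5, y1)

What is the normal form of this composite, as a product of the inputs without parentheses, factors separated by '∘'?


y2 ∘ y3 ∘ y4 ∘ y5 ∘ y1


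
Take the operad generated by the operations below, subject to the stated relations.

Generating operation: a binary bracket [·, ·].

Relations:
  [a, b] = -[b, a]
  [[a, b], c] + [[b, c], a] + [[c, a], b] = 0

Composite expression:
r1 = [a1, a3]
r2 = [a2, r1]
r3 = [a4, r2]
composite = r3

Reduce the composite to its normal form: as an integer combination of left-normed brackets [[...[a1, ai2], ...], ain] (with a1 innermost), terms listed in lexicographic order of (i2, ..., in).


[[[a1, a3], a2], a4]

Antisymmetry and Jacobi reduce to a1-anchored left-normed brackets.
Composite bracket: [a4, [a2, [a1, a3]]]
The bracket unfolds into 8 signed words via [a, b] = ab - ba (2^3 = 8).
Coefficients come from the a1-initial words:
  word a1a3a2a4 has sign +1, contributing +[[[a1, a3], a2], a4]


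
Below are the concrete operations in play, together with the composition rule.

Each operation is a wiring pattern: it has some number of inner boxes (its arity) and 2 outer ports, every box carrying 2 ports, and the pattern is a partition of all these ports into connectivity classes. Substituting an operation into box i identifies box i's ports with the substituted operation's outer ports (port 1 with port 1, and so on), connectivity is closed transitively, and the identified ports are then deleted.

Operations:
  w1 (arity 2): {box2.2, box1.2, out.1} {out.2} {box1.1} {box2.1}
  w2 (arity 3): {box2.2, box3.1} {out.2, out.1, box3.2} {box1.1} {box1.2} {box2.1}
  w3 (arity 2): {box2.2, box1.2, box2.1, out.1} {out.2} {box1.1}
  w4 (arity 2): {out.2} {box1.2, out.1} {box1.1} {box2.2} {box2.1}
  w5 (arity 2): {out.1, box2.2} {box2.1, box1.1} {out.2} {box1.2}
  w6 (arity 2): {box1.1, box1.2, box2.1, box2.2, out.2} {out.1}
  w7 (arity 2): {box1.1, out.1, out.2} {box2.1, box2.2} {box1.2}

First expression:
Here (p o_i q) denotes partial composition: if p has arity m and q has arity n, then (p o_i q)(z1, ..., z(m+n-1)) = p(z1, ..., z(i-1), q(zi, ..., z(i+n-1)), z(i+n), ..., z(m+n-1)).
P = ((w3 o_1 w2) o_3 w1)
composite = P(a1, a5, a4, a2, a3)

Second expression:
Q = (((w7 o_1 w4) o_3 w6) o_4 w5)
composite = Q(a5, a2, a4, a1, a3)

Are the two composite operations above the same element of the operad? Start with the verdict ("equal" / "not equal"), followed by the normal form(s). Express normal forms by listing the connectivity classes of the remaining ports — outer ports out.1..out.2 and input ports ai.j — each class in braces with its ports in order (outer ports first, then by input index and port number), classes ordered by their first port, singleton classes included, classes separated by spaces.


not equal: they reduce to {out.1, a3.1, a3.2} {out.2} {a1.1} {a1.2} {a2.1} {a2.2, a4.2, a5.2} {a4.1} {a5.1} and {out.1, out.2, a5.2} {a1.1, a3.1} {a1.2} {a2.1} {a2.2} {a3.2, a4.1, a4.2} {a5.1}

The first expression reduces to {out.1, a3.1, a3.2} {out.2} {a1.1} {a1.2} {a2.1} {a2.2, a4.2, a5.2} {a4.1} {a5.1}
The second expression reduces to {out.1, out.2, a5.2} {a1.1, a3.1} {a1.2} {a2.1} {a2.2} {a3.2, a4.1, a4.2} {a5.1}
Different reductions; not equal.


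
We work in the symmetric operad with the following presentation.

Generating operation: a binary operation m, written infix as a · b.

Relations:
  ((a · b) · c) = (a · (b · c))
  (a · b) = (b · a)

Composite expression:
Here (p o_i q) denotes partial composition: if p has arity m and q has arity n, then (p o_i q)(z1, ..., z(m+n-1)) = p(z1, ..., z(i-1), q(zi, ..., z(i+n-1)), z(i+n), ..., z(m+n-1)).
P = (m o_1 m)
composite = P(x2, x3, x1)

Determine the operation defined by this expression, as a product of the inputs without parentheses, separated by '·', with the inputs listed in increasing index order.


Reordering under m is free, so list the x-inputs canonically.
(x2 · x3) linearizes to x2 · x3
((x2 · x3) · x1) linearizes to x2 · x3 · x1
putting the inputs in ascending order: x1 · x2 · x3

x1 · x2 · x3


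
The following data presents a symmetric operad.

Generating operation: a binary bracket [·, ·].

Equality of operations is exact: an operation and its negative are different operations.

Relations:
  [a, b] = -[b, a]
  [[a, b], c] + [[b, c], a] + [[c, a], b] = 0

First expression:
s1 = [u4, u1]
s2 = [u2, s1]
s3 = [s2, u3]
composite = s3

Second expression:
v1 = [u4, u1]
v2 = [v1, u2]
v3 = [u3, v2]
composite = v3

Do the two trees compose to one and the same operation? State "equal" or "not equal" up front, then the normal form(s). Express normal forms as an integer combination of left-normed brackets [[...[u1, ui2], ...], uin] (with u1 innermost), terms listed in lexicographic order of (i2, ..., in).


equal; the common form is [[[u1, u4], u2], u3]

Normal form of the first expression: [[[u1, u4], u2], u3]
Normal form of the second expression: [[[u1, u4], u2], u3]
Both agree, so they are equal.


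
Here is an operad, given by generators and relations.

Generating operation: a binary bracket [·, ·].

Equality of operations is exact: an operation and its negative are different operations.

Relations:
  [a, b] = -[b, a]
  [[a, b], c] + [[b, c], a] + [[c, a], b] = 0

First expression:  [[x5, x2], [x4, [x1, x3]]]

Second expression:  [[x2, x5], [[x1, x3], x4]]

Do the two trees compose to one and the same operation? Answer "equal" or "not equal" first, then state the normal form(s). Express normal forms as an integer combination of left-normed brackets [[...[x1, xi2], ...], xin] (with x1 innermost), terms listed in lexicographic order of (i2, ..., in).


equal; both compose to -[[[[x1, x3], x4], x2], x5] + [[[[x1, x3], x4], x5], x2]


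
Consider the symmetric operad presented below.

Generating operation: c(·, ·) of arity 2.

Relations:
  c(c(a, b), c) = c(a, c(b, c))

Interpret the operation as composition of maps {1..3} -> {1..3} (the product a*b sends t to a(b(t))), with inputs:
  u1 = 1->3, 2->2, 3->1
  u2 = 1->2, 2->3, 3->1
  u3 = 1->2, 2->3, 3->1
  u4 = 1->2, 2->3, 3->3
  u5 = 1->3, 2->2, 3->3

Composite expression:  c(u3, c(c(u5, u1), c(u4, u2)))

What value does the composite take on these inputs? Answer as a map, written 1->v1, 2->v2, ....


1->1, 2->1, 3->3

c(u5, u1) = 1->3, 2->2, 3->3
c(u4, u2) = 1->3, 2->3, 3->2
c(c(u5, u1), c(u4, u2)) = 1->3, 2->3, 3->2
c(u3, c(c(u5, u1), c(u4, u2))) = 1->1, 2->1, 3->3


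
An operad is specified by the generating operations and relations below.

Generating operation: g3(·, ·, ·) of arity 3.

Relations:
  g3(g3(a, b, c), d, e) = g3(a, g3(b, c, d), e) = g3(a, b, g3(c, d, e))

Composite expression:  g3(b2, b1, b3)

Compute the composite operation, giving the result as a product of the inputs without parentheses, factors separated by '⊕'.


b2 ⊕ b1 ⊕ b3

Associativity of g3 dissolves the nesting; only the b-input order survives.
g3(b2, b1, b3) linearizes to b2 ⊕ b1 ⊕ b3


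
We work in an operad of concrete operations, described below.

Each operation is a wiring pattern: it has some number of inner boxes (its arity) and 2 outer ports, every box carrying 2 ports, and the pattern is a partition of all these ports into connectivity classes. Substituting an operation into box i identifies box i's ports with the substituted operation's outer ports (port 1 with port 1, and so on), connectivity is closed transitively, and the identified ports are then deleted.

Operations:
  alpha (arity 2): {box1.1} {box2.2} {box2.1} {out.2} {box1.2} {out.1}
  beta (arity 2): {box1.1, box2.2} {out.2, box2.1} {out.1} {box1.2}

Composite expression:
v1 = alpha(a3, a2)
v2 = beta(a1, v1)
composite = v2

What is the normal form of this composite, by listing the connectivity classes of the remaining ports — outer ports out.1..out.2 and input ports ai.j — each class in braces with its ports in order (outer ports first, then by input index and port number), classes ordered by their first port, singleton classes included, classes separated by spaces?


{out.1} {out.2} {a1.1} {a1.2} {a2.1} {a2.2} {a3.1} {a3.2}

Reachability decides: close wires over beta-identified ports.
composing alpha on (a3, a2), with out.j its own outer ports: {out.1} {out.2} {a2.1} {a2.2} {a3.1} {a3.2}
composing beta on (a1, a3, a2), with out.j its own outer ports: {out.1} {out.2} {a1.1} {a1.2} {a2.1} {a2.2} {a3.1} {a3.2}


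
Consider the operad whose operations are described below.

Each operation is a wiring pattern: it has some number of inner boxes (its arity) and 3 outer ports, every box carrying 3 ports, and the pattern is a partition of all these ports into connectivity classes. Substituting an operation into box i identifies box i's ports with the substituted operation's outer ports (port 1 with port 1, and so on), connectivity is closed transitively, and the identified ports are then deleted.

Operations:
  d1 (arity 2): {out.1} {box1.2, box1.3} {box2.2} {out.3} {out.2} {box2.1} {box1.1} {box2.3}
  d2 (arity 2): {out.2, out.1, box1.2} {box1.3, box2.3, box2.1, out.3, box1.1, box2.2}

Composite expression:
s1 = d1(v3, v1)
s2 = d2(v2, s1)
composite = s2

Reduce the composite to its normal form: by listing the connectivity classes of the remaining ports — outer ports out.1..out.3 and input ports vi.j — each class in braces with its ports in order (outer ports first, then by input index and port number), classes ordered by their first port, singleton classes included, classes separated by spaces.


After gluing at d2, chains via deleted ports link the v-ports.
composing d1 on (v3, v1), with out.j its own outer ports: {out.1} {out.2} {out.3} {v1.1} {v1.2} {v1.3} {v3.1} {v3.2, v3.3}
composing d2 on (v2, v3, v1), with out.j its own outer ports: {out.1, out.2, v2.2} {out.3, v2.1, v2.3} {v1.1} {v1.2} {v1.3} {v3.1} {v3.2, v3.3}

{out.1, out.2, v2.2} {out.3, v2.1, v2.3} {v1.1} {v1.2} {v1.3} {v3.1} {v3.2, v3.3}


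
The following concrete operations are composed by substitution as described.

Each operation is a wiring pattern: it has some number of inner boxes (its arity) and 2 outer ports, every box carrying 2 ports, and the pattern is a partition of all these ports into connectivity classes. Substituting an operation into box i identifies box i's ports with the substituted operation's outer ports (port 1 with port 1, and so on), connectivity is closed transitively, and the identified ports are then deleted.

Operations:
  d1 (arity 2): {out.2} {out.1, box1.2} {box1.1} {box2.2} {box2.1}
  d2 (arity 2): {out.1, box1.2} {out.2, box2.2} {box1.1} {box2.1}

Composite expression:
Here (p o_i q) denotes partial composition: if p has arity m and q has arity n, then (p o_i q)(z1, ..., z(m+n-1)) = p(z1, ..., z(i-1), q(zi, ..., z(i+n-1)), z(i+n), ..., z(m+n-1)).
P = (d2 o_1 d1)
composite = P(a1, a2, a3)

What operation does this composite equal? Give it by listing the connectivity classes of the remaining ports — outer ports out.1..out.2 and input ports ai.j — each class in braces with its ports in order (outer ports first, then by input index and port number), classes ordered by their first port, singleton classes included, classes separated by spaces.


{out.1} {out.2, a3.2} {a1.1} {a1.2} {a2.1} {a2.2} {a3.1}


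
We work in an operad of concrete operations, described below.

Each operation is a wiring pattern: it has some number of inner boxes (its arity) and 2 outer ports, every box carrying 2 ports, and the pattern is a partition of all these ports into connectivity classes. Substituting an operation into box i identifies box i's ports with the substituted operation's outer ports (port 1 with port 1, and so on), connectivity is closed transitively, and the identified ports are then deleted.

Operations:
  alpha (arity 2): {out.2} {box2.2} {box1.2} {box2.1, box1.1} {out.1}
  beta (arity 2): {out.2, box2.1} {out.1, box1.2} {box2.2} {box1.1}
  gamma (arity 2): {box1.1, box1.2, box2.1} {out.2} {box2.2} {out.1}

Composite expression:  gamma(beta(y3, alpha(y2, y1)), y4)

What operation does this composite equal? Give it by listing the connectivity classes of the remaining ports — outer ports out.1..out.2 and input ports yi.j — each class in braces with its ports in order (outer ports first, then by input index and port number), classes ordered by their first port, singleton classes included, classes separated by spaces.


Reachability decides: close wires over gamma-identified ports.
alpha over (y2, y1) gives {out.1} {out.2} {y1.1, y2.1} {y1.2} {y2.2}, out.j being that stage's outer ports
beta over (y3, y2, y1) gives {out.1, y3.2} {out.2} {y1.1, y2.1} {y1.2} {y2.2} {y3.1}, out.j being that stage's outer ports
gamma over (y3, y2, y1, y4) gives {out.1} {out.2} {y1.1, y2.1} {y1.2} {y2.2} {y3.1} {y3.2, y4.1} {y4.2}, out.j being that stage's outer ports

{out.1} {out.2} {y1.1, y2.1} {y1.2} {y2.2} {y3.1} {y3.2, y4.1} {y4.2}


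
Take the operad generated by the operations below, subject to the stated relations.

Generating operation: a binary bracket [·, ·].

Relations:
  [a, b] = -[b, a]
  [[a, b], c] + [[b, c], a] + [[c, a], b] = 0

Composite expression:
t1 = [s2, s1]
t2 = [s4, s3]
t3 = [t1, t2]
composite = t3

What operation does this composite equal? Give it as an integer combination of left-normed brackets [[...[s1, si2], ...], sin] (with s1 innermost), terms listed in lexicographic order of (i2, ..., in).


[[[s1, s2], s3], s4] - [[[s1, s2], s4], s3]

Skip Jacobi rewriting: expand, keep s1-initial words, read off terms.
Composite bracket: [[s2, s1], [s4, s3]]
Each bracket splits as ab - ba, giving 8 signed words (2^3 = 8).
Collect the words opening with s1:
  word s1s2s3s4 has sign +1, contributing +[[[s1, s2], s3], s4]
  word s1s2s4s3 has sign -1, contributing -[[[s1, s2], s4], s3]


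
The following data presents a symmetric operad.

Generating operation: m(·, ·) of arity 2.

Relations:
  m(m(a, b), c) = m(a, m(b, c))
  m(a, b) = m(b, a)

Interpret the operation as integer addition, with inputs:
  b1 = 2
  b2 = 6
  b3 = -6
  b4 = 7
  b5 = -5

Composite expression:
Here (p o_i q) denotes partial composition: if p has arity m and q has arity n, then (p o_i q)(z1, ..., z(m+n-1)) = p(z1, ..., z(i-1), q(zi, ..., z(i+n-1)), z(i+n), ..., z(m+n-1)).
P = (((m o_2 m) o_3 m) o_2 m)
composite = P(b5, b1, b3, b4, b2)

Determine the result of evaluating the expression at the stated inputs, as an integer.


m(b1, b3) = -4
m(b4, b2) = 13
m(m(b1, b3), m(b4, b2)) = 9
m(b5, m(m(b1, b3), m(b4, b2))) = 4

4


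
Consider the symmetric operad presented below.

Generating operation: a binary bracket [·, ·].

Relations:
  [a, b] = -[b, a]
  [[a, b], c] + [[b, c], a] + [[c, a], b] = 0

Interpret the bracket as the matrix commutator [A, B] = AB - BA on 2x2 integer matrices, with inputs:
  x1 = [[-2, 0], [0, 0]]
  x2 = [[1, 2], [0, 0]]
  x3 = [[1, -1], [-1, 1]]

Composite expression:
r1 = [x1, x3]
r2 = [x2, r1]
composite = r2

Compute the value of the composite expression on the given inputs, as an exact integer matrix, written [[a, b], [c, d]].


[x1, x3] = [[0, 2], [-2, 0]]
[x2, [x1, x3]] = [[-4, 2], [2, 4]]

[[-4, 2], [2, 4]]


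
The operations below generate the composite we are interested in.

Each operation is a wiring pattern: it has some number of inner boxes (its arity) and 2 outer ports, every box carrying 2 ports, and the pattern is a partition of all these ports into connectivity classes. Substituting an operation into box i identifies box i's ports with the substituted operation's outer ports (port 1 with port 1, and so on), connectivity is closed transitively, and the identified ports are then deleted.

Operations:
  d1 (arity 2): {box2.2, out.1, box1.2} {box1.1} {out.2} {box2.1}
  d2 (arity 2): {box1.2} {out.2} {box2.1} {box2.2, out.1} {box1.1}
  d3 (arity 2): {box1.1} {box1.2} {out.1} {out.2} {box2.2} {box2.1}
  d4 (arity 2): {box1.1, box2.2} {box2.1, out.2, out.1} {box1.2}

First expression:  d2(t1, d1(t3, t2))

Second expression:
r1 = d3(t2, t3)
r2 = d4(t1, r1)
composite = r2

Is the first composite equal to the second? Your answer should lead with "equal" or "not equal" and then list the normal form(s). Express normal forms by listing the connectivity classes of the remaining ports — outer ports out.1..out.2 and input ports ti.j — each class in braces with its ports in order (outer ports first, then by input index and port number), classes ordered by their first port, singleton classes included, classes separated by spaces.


The first expression reduces to {out.1} {out.2} {t1.1} {t1.2} {t2.1} {t2.2, t3.2} {t3.1}
The second expression reduces to {out.1, out.2} {t1.1} {t1.2} {t2.1} {t2.2} {t3.1} {t3.2}
The forms do not match — not equal.

not equal: they reduce to {out.1} {out.2} {t1.1} {t1.2} {t2.1} {t2.2, t3.2} {t3.1} and {out.1, out.2} {t1.1} {t1.2} {t2.1} {t2.2} {t3.1} {t3.2}


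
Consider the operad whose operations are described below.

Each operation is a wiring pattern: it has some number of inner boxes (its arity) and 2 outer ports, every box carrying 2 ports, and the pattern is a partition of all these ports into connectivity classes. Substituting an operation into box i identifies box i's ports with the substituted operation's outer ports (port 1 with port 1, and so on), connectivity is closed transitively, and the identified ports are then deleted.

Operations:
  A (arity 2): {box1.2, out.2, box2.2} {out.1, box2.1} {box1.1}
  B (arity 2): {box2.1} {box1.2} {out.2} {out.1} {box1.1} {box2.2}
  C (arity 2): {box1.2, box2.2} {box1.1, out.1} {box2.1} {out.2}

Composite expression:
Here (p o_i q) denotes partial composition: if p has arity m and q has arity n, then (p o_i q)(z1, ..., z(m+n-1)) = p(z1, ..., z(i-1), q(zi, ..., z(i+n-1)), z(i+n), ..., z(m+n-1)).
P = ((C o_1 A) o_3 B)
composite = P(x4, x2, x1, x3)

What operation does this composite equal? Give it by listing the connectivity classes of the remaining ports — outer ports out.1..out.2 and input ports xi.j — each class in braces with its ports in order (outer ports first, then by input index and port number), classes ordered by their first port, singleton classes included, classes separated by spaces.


{out.1, x2.1} {out.2} {x1.1} {x1.2} {x2.2, x4.2} {x3.1} {x3.2} {x4.1}

Two ports join when wires chain via C-identified ports.
the subtree at A composes to {out.1, x2.1} {out.2, x2.2, x4.2} {x4.1} on (x4, x2); out.j = own outer ports
the subtree at B composes to {out.1} {out.2} {x1.1} {x1.2} {x3.1} {x3.2} on (x1, x3); out.j = own outer ports
the subtree at C composes to {out.1, x2.1} {out.2} {x1.1} {x1.2} {x2.2, x4.2} {x3.1} {x3.2} {x4.1} on (x4, x2, x1, x3); out.j = own outer ports


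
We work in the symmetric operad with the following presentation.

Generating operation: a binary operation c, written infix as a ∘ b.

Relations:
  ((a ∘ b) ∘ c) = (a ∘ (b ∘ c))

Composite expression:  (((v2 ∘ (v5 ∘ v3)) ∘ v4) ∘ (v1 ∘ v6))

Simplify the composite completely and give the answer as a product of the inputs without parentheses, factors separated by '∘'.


v2 ∘ v5 ∘ v3 ∘ v4 ∘ v1 ∘ v6


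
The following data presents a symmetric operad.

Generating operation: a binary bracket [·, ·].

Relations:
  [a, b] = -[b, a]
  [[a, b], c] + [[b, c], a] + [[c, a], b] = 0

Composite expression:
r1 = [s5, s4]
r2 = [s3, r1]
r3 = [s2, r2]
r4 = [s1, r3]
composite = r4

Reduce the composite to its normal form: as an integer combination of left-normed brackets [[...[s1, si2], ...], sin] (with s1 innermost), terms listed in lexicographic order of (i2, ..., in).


-[[[[s1, s2], s3], s4], s5] + [[[[s1, s2], s3], s5], s4] + [[[[s1, s2], s4], s5], s3] - [[[[s1, s2], s5], s4], s3] + [[[[s1, s3], s4], s5], s2] - [[[[s1, s3], s5], s4], s2] - [[[[s1, s4], s5], s3], s2] + [[[[s1, s5], s4], s3], s2]

Antisymmetry and Jacobi reduce to s1-anchored left-normed brackets.
Composite bracket: [s1, [s2, [s3, [s5, s4]]]]
Expanding via [a, b] = ab - ba: 16 signed words (2^4 = 16).
Words beginning with s1 determine it all:
  from s1s2s3s4s5, sign -1: term -[[[[s1, s2], s3], s4], s5]
  from s1s2s3s5s4, sign +1: term +[[[[s1, s2], s3], s5], s4]
  from s1s2s4s5s3, sign +1: term +[[[[s1, s2], s4], s5], s3]
  from s1s2s5s4s3, sign -1: term -[[[[s1, s2], s5], s4], s3]
  from s1s3s4s5s2, sign +1: term +[[[[s1, s3], s4], s5], s2]
  from s1s3s5s4s2, sign -1: term -[[[[s1, s3], s5], s4], s2]
  from s1s4s5s3s2, sign -1: term -[[[[s1, s4], s5], s3], s2]
  from s1s5s4s3s2, sign +1: term +[[[[s1, s5], s4], s3], s2]


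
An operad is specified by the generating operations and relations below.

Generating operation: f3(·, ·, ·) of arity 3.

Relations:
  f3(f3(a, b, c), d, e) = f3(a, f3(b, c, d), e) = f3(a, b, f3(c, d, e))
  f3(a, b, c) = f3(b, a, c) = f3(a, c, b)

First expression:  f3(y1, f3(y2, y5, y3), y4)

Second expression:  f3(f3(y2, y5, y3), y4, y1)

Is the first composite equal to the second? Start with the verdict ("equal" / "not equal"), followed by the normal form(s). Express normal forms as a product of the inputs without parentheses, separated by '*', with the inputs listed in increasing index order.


equal; the common form is y1 * y2 * y3 * y4 * y5

Reducing the first expression gives y1 * y2 * y3 * y4 * y5
Reducing the second expression gives y1 * y2 * y3 * y4 * y5
The normal forms match — equal.


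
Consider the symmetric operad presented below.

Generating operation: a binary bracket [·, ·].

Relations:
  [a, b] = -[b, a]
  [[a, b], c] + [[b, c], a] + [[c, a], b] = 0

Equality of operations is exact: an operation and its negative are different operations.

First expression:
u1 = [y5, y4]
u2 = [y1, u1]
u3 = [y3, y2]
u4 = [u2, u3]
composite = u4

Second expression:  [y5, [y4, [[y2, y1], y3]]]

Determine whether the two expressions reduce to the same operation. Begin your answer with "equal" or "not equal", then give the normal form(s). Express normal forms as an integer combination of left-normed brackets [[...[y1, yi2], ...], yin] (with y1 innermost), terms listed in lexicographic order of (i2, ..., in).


not equal; first: [[[[y1, y4], y5], y2], y3] - [[[[y1, y4], y5], y3], y2] - [[[[y1, y5], y4], y2], y3] + [[[[y1, y5], y4], y3], y2]; second: -[[[[y1, y2], y3], y4], y5]

Reducing the first expression gives [[[[y1, y4], y5], y2], y3] - [[[[y1, y4], y5], y3], y2] - [[[[y1, y5], y4], y2], y3] + [[[[y1, y5], y4], y3], y2]
Reducing the second expression gives -[[[[y1, y2], y3], y4], y5]
They disagree, so not equal.


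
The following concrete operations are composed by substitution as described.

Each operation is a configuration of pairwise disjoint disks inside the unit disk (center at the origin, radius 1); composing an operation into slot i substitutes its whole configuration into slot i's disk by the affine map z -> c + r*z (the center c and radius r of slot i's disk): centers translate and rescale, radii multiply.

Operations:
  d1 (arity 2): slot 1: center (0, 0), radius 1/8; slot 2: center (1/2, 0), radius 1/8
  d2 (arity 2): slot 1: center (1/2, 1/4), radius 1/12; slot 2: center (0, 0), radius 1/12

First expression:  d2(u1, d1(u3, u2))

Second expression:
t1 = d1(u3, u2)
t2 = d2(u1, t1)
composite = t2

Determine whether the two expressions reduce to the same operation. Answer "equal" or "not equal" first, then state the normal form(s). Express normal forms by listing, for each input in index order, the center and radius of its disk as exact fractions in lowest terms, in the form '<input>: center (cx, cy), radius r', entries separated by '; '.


Reducing the first expression gives u1: center (1/2, 1/4), radius 1/12; u2: center (1/24, 0), radius 1/96; u3: center (0, 0), radius 1/96
Reducing the second expression gives u1: center (1/2, 1/4), radius 1/12; u2: center (1/24, 0), radius 1/96; u3: center (0, 0), radius 1/96
Both agree, so they are equal.

equal; the common form is u1: center (1/2, 1/4), radius 1/12; u2: center (1/24, 0), radius 1/96; u3: center (0, 0), radius 1/96


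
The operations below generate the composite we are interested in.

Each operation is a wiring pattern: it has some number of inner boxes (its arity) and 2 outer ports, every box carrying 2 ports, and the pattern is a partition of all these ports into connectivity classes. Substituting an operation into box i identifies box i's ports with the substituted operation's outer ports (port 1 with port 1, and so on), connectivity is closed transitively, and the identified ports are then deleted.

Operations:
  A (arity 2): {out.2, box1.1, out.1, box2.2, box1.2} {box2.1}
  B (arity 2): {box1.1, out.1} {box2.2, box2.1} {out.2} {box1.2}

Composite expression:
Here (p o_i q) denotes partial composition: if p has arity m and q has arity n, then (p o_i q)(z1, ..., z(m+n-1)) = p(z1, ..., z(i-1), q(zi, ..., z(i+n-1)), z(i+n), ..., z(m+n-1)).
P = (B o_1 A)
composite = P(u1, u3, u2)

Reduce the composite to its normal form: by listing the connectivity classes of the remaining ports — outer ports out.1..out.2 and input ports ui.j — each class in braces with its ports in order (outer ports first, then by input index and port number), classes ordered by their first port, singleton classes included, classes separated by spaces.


{out.1, u1.1, u1.2, u3.2} {out.2} {u2.1, u2.2} {u3.1}

Reachability decides: close wires over B-identified ports.
stage A: inputs (u1, u3), connectivity {out.1, out.2, u1.1, u1.2, u3.2} {u3.1}, out.j its boundary
stage B: inputs (u1, u3, u2), connectivity {out.1, u1.1, u1.2, u3.2} {out.2} {u2.1, u2.2} {u3.1}, out.j its boundary


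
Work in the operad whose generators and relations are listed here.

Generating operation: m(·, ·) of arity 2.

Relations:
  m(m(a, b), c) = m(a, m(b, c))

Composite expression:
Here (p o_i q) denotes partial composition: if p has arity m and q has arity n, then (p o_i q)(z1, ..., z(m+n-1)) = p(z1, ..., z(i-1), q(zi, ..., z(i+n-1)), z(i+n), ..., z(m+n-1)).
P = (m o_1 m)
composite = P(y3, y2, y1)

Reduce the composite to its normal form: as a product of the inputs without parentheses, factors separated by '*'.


y3 * y2 * y1

Key point: m is associative — brackets drop, the y-order remains.
m(y3, y2) spells out as y3 * y2
m(m(y3, y2), y1) spells out as y3 * y2 * y1


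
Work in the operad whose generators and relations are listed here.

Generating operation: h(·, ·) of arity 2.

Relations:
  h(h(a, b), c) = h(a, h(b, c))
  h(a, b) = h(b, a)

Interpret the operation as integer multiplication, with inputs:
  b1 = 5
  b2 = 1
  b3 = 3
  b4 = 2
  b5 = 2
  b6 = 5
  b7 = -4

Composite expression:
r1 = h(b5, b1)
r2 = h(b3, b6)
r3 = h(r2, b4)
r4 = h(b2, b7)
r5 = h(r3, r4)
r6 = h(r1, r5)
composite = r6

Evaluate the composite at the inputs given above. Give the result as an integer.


h(b5, b1) = 10
h(b3, b6) = 15
h(h(b3, b6), b4) = 30
h(b2, b7) = -4
h(h(h(b3, b6), b4), h(b2, b7)) = -120
h(h(b5, b1), h(h(h(b3, b6), b4), h(b2, b7))) = -1200

-1200


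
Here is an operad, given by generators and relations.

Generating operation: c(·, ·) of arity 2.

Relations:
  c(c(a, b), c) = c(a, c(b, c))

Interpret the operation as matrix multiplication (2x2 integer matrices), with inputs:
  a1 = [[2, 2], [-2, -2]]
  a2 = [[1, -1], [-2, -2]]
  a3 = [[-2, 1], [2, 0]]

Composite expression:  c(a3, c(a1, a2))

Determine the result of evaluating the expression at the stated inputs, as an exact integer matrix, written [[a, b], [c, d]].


c(a1, a2) = [[-2, -6], [2, 6]]
c(a3, c(a1, a2)) = [[6, 18], [-4, -12]]

[[6, 18], [-4, -12]]


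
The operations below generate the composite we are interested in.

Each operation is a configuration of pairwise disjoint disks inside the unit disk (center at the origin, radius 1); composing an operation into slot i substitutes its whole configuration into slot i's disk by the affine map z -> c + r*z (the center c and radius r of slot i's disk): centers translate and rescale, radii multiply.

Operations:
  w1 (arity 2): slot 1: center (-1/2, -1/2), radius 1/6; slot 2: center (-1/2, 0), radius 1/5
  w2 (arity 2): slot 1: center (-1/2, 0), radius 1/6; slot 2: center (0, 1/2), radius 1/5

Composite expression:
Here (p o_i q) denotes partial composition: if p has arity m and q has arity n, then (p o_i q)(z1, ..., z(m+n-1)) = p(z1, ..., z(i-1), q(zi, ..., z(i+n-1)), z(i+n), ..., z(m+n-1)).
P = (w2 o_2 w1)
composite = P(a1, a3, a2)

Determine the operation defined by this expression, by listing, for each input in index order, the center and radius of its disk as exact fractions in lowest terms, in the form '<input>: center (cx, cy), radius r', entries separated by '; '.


Below w2, radii multiply path by path; the a-disk centers shift.
a1: after 1 affine step, its disk has center (-1/2, 0), radius 1/6
a3: after 2 affine steps, its disk has center (-1/10, 2/5), radius 1/30
a2: after 2 affine steps, its disk has center (-1/10, 1/2), radius 1/25

a1: center (-1/2, 0), radius 1/6; a2: center (-1/10, 1/2), radius 1/25; a3: center (-1/10, 2/5), radius 1/30
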